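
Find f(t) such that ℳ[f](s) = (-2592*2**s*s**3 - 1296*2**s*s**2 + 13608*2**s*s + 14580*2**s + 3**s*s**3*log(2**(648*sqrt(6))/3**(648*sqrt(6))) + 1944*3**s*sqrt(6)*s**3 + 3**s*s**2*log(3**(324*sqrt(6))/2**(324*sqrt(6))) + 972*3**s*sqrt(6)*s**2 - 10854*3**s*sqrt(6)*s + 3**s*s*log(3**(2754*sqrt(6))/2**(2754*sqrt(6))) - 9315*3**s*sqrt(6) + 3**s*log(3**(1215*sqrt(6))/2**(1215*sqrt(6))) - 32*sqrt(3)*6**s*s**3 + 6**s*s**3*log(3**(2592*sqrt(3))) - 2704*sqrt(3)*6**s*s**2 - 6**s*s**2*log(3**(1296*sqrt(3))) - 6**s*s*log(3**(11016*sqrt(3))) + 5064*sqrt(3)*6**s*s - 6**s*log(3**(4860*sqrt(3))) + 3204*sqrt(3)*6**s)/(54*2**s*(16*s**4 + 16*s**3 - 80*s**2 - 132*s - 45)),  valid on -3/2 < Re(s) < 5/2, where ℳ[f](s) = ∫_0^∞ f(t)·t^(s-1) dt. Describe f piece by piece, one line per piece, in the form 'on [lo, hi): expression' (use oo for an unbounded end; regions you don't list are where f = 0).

strip the shared t-power: t on [0, 1); t + 3 on [1, 3/2); t*log(t) on [3/2, 3); …
decompose at 1, 3/2, 3; ℳ[f](s) sums the 4 pieces' integrals
on [0, 1): add ∫ t**(3/2)·t^(s-1) dt
over [1, 3/2), the kernel integral of sqrt(t)*(t + 3) enters the sum
segment [3/2, 3) carries t**(3/2)*log(t); integrate it
piece [3, ∞): integrate t**(-5/2) against the kernel

on [0, 1): t**(3/2)
on [1, 3/2): sqrt(t)*(t + 3)
on [3/2, 3): t**(3/2)*log(t)
on [3, oo): t**(-5/2)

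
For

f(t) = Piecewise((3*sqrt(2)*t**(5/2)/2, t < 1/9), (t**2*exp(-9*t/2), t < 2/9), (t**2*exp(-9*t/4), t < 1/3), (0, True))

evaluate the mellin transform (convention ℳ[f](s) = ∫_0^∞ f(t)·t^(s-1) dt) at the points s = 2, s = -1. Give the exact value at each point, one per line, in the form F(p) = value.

invert the shared t-power to get 3*sqrt(2)*sqrt(t)/2 on [0, 1/9); exp(-9*t/2) on [1/9, 2/9); exp(-9*t/4) on [2/9, 1/3)
invert the common scale on t to get sqrt(6)*sqrt(t)/2 on [0, 1/3); exp(-3*t/2) on [1/3, 2/3); exp(-3*t/4) on [2/3, 1)
invert the common scale on t to get sqrt(t) on [0, 1/2); exp(-t) on [1/2, 1); exp(-t/2) on [1, 3/2)
the 3 pieces separated at 1/9, 2/9 each add one integral
[0, 1/9) adds the kernel integral of 3*sqrt(2)*t**(5/2)/2
piece [1/9, 2/9): integrate t**2*exp(-9*t/2) against the kernel
on [2/9, 1/3): add ∫ t**2*exp(-9*t/4)·t^(s-1) dt

F(2) = -1076*exp(-3/4)/2187 - 256*exp(-1)/6561 + sqrt(2)/59049 + 2686*exp(-1/2)/6561
F(-1) = -4*exp(-3/4)/9 - 2*exp(-1)/9 + sqrt(2)/27 + 2*exp(-1/2)/3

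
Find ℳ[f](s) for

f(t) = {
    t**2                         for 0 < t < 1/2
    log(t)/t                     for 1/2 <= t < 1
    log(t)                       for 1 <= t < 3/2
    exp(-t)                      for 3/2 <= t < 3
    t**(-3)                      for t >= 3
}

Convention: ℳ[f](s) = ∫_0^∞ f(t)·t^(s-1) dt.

breakpoints 1/2, 1, 3/2, 3: one integral from each of the 5 segments
segment 0 to 1/2 holds t**2; add its integral
on [1/2, 1) integrate f = log(t)/t against the kernel
segment [1, 3/2) carries log(t); integrate it
on [3/2, 3) integrate f = exp(-t) against the kernel
[3, ∞) adds the kernel integral of t**(-3)

(108*2**s*s**2*(s - 3)*(s + 2)*(s**2 - 2*s + 1)*uppergamma(s, 3/2) - 108*2**s*s**2*(s - 3)*(s + 2)*(s**2 - 2*s + 1)*uppergamma(s, 3) - 108*2**s*s**2*(s - 3)*(s + 2) + 108*2**s*(s - 3)*(s + 2)*(s**2 - 2*s + 1) - 108*3**s*s*(s - 3)*(s + 2)*(s**2 - 2*s + 1)*log(2) + 108*3**s*s*(s - 3)*(s + 2)*(s**2 - 2*s + 1)*log(3) - 108*3**s*(s - 3)*(s + 2)*(s**2 - 2*s + 1) - 4*6**s*s**2*(s + 2)*(s**2 - 2*s + 1) + 216*s**3*(s - 3)*(s + 2)*log(2) - 216*s**2*(s - 3)*(s + 2)*log(2) + 216*s**2*(s - 3)*(s + 2) + 27*s**2*(s - 3)*(s**2 - 2*s + 1))/(108*2**s*s**2*(s - 3)*(s + 2)*(s**2 - 2*s + 1))
  -2 < Re(s) < 3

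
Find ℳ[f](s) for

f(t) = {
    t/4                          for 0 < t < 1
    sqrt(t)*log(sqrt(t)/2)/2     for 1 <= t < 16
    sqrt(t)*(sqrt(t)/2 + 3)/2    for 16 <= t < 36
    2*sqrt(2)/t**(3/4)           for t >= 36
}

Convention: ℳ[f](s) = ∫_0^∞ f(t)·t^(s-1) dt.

the power substitution comes off first: t**2/4 on [0, 1); t*log(t/2)/2 on [1, 4); t*(t/2 + 3)/2 on [4, 6); …
invert the common scale on t to get t**2 on [0, 1/2); t*log(t) on [1/2, 2); t*(t + 3) on [2, 3); …
strip the shared t-power: t on [0, 1/2); log(t) on [1/2, 2); t + 3 on [2, 3); …
integrate the 4 segments split at 1, 16, 36, then add the results
∫ over [0, 1) of t/4·t^(s-1) joins the sum
for t in [1, 16): the term is ∫ sqrt(t)*log(sqrt(t)/2)/2·t^(s-1)
∫ sqrt(t)*(sqrt(t)/2 + 3)/2·t^(s-1) over [16, 36)
segment [36, ∞) carries 2*sqrt(2)/t**(3/4); integrate it

(360*2**(4*s)*(3 - 4*s)*(2*s + 1)**2 + 144*2**(4*s)*(s + 1)*(2*s + 1)*(4*s - 3)*log(2) - 144*2**(4*s)*(s + 1)*(4*s - 3) - 216*2**(4*s)*(2*s + 1)*(4*s - 3) - 16*sqrt(3)*6**(2*s)*(s + 1)*(2*s + 1)**2 + 648*6**(2*s)*(2*s + 1)**2*(4*s - 3) + 324*6**(2*s)*(2*s + 1)*(4*s - 3) + 36*(s + 1)*(2*s + 1)*(4*s - 3)*log(2) + 36*(s + 1)*(4*s - 3) + 9*(2*s + 1)**2*(4*s - 3))/(36*(s + 1)*(2*s + 1)**2*(4*s - 3))
  -1 < Re(s) < 3/4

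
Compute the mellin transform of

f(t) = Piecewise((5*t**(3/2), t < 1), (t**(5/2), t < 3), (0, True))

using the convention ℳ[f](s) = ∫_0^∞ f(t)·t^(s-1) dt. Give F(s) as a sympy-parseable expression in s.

split f at 1: ℳ[f](s) collects 2 kernel integrals
∫ over [0, 1) of 5*t**(3/2)·t^(s-1) joins the sum
over [1, 3), the kernel integral of t**(5/2) enters the sum

2*(3**(s + 5/2)*(2*s + 3) + 8*s + 22)/((2*s + 3)*(2*s + 5))
  Re(s) > -3/2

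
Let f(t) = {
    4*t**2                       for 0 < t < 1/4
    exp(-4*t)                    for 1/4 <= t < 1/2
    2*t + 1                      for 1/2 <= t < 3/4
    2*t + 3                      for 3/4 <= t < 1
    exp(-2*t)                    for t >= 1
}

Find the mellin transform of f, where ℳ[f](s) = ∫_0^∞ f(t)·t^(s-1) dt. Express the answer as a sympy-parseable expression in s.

(20*2**(2*s)*s*(s + 2) + 12*2**(2*s)*(s + 2) + 4*2**s*s*(s + 1)*(s + 2)*uppergamma(s, 2) - 8*2**s*s*(s + 2) - 4*2**s*(s + 2) - 8*3**s*s*(s + 2) - 8*3**s*(s + 2) + 4*s*(s + 1)*(s + 2)*uppergamma(s, 1) - 4*s*(s + 1)*(s + 2)*uppergamma(s, 2) + s*(s + 1))/(4*2**(2*s)*s*(s + 1)*(s + 2))
  Re(s) > -2

remove the common scale on t first: t**2 on [0, 1/2); exp(-2*t) on [1/2, 1); t + 1 on [1, 3/2); …
decompose at 1/4, 1/2, 3/4, 1; ℳ[f](s) sums the 5 pieces' integrals
over [0, 1/4), the kernel integral of 4*t**2 enters the sum
between 1/4 and 1/2 the integrand is exp(-4*t)·t^(s-1)
for t in [1/2, 3/4): the term is ∫ (2*t + 1)·t^(s-1)
segment [3/4, 1) carries (2*t + 3); integrate it
the [1, ∞) slice contributes ∫ exp(-2*t)·t^(s-1) dt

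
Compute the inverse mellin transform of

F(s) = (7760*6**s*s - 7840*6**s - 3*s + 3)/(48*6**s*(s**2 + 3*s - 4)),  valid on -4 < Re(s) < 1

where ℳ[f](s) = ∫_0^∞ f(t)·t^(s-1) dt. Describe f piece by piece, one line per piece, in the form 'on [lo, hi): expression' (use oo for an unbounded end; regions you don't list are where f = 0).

the common scale on t comes off first: t**4 on [0, 1/2); 2*t**4 on [1/2, 3); 1/t on [3, ∞)
reversing the shared t-power: t**3 on [0, 1/2); 2*t**3 on [1/2, 3); t**(-2) on [3, ∞)
strip the shared t-power: t on [0, 1/2); 2*t on [1/2, 3); t**(-4) on [3, ∞)
breakpoints 1/6, 1: one integral from each of the 3 segments
for t in [0, 1/6): the term is ∫ 81*t**4·t^(s-1)
over [1/6, 1), the kernel integral of 162*t**4 enters the sum
on [1, ∞): add ∫ 1/(3*t)·t^(s-1) dt

on [0, 1/6): 81*t**4
on [1/6, 1): 162*t**4
on [1, oo): 1/(3*t)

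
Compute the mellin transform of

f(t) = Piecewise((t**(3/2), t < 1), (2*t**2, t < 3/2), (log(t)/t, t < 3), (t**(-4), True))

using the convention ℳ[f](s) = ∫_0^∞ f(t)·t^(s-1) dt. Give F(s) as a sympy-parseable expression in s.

the 4 pieces separated at 1, 3/2, 3 each add one integral
segment [0, 1) carries t**(3/2); integrate it
the [1, 3/2) slice contributes ∫ 2*t**2·t^(s-1) dt
segment 3/2 to 3 holds log(t)/t; add its integral
the [3, ∞) slice contributes ∫ t**(-4)·t^(s-1) dt

(324*2**s*(s - 4)*(s + 2)*(s**2 - 2*s + 1) - 324*2**s*(s - 4)*(2*s + 3)*(s**2 - 2*s + 1) - 108*3**s*s*(s - 4)*(s + 2)*(2*s + 3)*log(3) + 108*3**s*s*(s - 4)*(s + 2)*(2*s + 3)*log(2) - 108*3**s*(s - 4)*(s + 2)*(2*s + 3)*log(2) + 108*3**s*(s - 4)*(s + 2)*(2*s + 3) + 108*3**s*(s - 4)*(s + 2)*(2*s + 3)*log(3) + 729*3**s*(s - 4)*(2*s + 3)*(s**2 - 2*s + 1) + 54*6**s*s*(s - 4)*(s + 2)*(2*s + 3)*log(3) - 54*6**s*(s - 4)*(s + 2)*(2*s + 3)*log(3) - 54*6**s*(s - 4)*(s + 2)*(2*s + 3) - 2*6**s*(s + 2)*(2*s + 3)*(s**2 - 2*s + 1))/(162*2**s*(s - 4)*(s + 2)*(2*s + 3)*(s**2 - 2*s + 1))
  -3/2 < Re(s) < 4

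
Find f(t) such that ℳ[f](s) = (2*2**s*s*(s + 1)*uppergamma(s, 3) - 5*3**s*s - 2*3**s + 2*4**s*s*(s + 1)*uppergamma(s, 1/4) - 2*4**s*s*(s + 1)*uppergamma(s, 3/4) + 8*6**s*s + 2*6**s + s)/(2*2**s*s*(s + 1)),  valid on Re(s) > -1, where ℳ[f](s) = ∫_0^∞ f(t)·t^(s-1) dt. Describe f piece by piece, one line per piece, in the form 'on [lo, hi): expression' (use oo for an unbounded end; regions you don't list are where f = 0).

the 4 pieces separated at 1/2, 3/2, 3 each add one integral
the [0, 1/2) slice contributes ∫ t·t^(s-1) dt
on [1/2, 3/2) integrate f = exp(-t/2) against the kernel
segment 3/2 to 3 holds (t + 1); add its integral
over [3, ∞), the kernel integral of exp(-t) enters the sum

on [0, 1/2): t
on [1/2, 3/2): exp(-t/2)
on [3/2, 3): t + 1
on [3, oo): exp(-t)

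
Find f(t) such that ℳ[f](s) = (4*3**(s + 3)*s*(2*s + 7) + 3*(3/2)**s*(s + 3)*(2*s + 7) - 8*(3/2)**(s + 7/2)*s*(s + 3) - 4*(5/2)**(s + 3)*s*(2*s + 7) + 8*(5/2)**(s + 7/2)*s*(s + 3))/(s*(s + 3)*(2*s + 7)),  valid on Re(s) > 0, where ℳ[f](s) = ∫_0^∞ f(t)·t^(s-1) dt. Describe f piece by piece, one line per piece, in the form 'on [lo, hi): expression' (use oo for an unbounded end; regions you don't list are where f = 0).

linearity at 3/2, 5/2 turns ℳ[f](s) into 3 summed integrals
the [0, 3/2) slice contributes ∫ 3·t^(s-1) dt
segment 3/2 to 5/2 holds 4*t**(7/2); add its integral
segment 5/2 to 3 holds 4*t**3; add its integral

on [0, 3/2): 3
on [3/2, 5/2): 4*t**(7/2)
on [5/2, 3): 4*t**3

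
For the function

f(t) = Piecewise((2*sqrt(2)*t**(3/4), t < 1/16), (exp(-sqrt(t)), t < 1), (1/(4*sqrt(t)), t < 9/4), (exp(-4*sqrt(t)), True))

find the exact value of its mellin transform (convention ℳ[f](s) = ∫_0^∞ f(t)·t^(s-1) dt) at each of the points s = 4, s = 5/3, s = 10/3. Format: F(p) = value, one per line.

peel off the power substitution: 2*sqrt(2)*t**(3/2) on [0, 1/4); exp(-t) on [1/4, 1); 1/(4*t) on [1, 3/2); …
the common scale on t comes off first: t**(3/2) on [0, 1/2); exp(-t/2) on [1/2, 2); 1/(2*t) on [2, 3); …
integrate the 4 segments split at 1/16, 1, 9/4, then add the results
[0, 1/16) adds the kernel integral of 2*sqrt(2)*t**(3/4)
between 1/16 and 1 the integrand is exp(-sqrt(t))·t^(s-1)
piece [1, 9/4): integrate 1/(4*sqrt(t)) against the kernel
for t in [9/4, ∞): the term is ∫ exp(-4*sqrt(t))·t^(s-1)

F(4) = -27400*exp(-1) + sqrt(2)/1245184 + 94545*exp(-6)/2048 + 2059/1792 + 106028861*exp(-1/4)/8192
F(5/3) = -2*uppergamma(10/3, 1) - 3/14 + 3*2**(5/6)/3712 + 2**(1/3)*uppergamma(10/3, 6)/64 + 27*12**(1/3)/112 + 2*uppergamma(10/3, 1/4)
F(10/3) = -2*uppergamma(20/3, 1) - 3/34 + 3*2**(1/6)/401408 + 2**(2/3)*uppergamma(20/3, 6)/8192 + 729*2**(1/3)*3**(2/3)/2176 + 2*uppergamma(20/3, 1/4)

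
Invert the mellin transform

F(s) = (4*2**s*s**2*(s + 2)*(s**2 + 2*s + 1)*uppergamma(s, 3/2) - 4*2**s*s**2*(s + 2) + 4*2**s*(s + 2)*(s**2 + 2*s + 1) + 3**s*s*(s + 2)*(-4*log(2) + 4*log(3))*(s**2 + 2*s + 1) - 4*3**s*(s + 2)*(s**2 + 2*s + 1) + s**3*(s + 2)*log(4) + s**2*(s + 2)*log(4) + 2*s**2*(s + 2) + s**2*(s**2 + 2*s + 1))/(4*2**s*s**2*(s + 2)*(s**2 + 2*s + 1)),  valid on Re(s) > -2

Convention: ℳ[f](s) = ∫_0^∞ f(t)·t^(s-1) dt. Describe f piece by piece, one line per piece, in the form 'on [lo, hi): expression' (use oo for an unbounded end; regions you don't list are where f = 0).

linearity at 1/2, 1, 3/2 turns ℳ[f](s) into 4 summed integrals
on [0, 1/2): add ∫ t**2·t^(s-1) dt
the [1/2, 1) slice contributes ∫ t*log(t)·t^(s-1) dt
[1, 3/2) adds the kernel integral of log(t)
piece [3/2, ∞): integrate exp(-t) against the kernel

on [0, 1/2): t**2
on [1/2, 1): t*log(t)
on [1, 3/2): log(t)
on [3/2, oo): exp(-t)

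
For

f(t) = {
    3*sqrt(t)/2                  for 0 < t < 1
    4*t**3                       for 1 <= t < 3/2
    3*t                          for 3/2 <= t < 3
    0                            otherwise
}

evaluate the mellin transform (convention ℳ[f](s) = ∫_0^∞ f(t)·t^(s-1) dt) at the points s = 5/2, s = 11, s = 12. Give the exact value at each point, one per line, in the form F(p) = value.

summing 3 kernel integrals split by 1, 3/2 yields ℳ[f](s)
between 0 and 1 the integrand is 3*sqrt(t)/2·t^(s-1)
segment 1 to 3/2 holds 4*t**3; add its integral
[3/2, 3) adds the kernel integral of 3*t

F(5/2) = -5/22 + 405*sqrt(6)/308 + 162*sqrt(3)/7
F(11) = 350596001069/2637824
F(12) = 367403617303/998400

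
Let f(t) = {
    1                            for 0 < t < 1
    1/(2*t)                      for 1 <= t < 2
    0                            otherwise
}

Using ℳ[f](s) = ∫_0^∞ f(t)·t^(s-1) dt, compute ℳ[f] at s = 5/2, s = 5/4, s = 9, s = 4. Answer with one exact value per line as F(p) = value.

F(5/2) = 1/15 + 2*sqrt(2)/3
F(5/4) = -6/5 + 2*2**(1/4)
F(9) = 2311/144
F(4) = 17/12

reversing the shared t-power: t on [0, 1); 1/2 on [1, 2)
linearity at 1 turns ℳ[f](s) into 2 summed integrals
∫ 1·t^(s-1) over [0, 1)
for t in [1, 2): the term is ∫ 1/(2*t)·t^(s-1)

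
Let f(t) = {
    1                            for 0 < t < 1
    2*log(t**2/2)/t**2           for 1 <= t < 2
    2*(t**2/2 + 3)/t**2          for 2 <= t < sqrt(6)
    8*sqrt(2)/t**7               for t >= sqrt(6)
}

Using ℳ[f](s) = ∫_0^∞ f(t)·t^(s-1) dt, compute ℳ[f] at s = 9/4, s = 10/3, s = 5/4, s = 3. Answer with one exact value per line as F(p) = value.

F(9/4) = -808*2**(1/4)/9 + 8*2**(1/8)*3**(5/8)/513 + log(2**(8 + 8*2**(1/4))) + 80*6**(1/8)/3 + 580/9
F(10/3) = -159*2**(1/3)/10 + 2*2**(2/3)*3**(1/6)/33 + 3*log(2)/2 + 51/20 + 3*2**(1/3)*log(2) + 63*6**(2/3)/10
F(5/4) = -8*log(2)/3 - 8*6**(5/8)/15 - 52*2**(1/4)/45 - 4*2**(1/4)*log(2)/3 + 4*2**(5/8)*3**(1/8)/621 + 356/45
F(3) = -55/3 + sqrt(2)/18 + 6*log(2) + 8*sqrt(6)

the power substitution comes off first: 1 on [0, 1); 2*log(t/2)/t on [1, 4); 2*(t/2 + 3)/t on [4, 6); …
strip the common scale on t: 1 on [0, 1/2); log(t)/t on [1/2, 2); (t + 3)/t on [2, 3); …
back out the shared t-power: t on [0, 1/2); log(t) on [1/2, 2); t + 3 on [2, 3); …
integrate the 4 segments split at 1, 2, sqrt(6), then add the results
segment [0, 1) carries 1; integrate it
∫ over [1, 2) of 2*log(t**2/2)/t**2·t^(s-1) joins the sum
∫ 2*(t**2/2 + 3)/t**2·t^(s-1) over [2, sqrt(6))
segment sqrt(6) to ∞ holds 8*sqrt(2)/t**7; add its integral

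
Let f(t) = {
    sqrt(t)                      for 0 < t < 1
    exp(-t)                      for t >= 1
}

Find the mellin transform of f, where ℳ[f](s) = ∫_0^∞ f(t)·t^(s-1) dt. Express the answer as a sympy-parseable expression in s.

((2*s + 1)*uppergamma(s, 1) + 2)/(2*s + 1)
  Re(s) > -1/2

f breaks at 1 into 2 integrals to sum
the [0, 1) slice contributes ∫ sqrt(t)·t^(s-1) dt
segment 1 to ∞ holds exp(-t); add its integral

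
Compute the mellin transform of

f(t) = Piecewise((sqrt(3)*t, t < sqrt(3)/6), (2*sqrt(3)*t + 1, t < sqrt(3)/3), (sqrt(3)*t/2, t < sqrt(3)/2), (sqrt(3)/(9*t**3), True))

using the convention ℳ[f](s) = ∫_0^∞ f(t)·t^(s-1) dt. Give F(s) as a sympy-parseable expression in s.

strip the power substitution: sqrt(3)*sqrt(t) on [0, 1/12); 2*sqrt(3)*sqrt(t) + 1 on [1/12, 1/3); sqrt(3)*sqrt(t)/2 on [1/3, 3/4); …
back out the common scale on t: sqrt(t) on [0, 1/4); 2*sqrt(t) + 1 on [1/4, 1); sqrt(t)/2 on [1, 9/4); …
remove the power substitution first: t on [0, 1/2); 2*t + 1 on [1/2, 1); t/2 on [1, 3/2); …
summing 4 kernel integrals split by sqrt(3)/6, sqrt(3)/3, sqrt(3)/2 yields ℳ[f](s)
piece [0, sqrt(3)/6): integrate sqrt(3)*t against the kernel
segment [sqrt(3)/6, sqrt(3)/3) carries (2*sqrt(3)*t + 1); integrate it
between sqrt(3)/3 and sqrt(3)/2 the integrand is sqrt(3)*t/2·t^(s-1)
on [sqrt(3)/2, ∞): add ∫ sqrt(3)/(9*t**3)·t^(s-1) dt

3**(s/2)*(270*2**s*s**2 - 702*2**s*s - 324*2**s + 49*3**s*s**2 - 275*3**s*s - 162*s**2 + 378*s + 324)/(108*6**s*s*(s**2 - 2*s - 3))
  -1 < Re(s) < 3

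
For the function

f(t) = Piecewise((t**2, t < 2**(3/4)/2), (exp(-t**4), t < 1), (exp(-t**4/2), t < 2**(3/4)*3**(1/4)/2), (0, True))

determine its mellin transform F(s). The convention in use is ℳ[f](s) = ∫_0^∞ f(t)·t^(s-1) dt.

(2**(3/4)/2)**s*(2**(s/4)*(s + 2)*uppergamma(s/4, 1/2) - 2**(s/4)*(s + 2)*uppergamma(s/4, 1) + 2**(s/2)*(s + 2)*uppergamma(s/4, 1/2) - 2**(s/2)*(s + 2)*uppergamma(s/4, 3/4) + 2*sqrt(2))/(4*(s + 2))
  Re(s) > -2

remove the power substitution first: t on [0, sqrt(2)/2); exp(-t**2) on [sqrt(2)/2, 1); exp(-t**2/2) on [1, sqrt(6)/2)
peel off the power substitution: sqrt(t) on [0, 1/2); exp(-t) on [1/2, 1); exp(-t/2) on [1, 3/2)
integrate the 3 segments split at 2**(3/4)/2, 1, then add the results
∫ t**2·t^(s-1) over [0, 2**(3/4)/2)
∫ exp(-t**4)·t^(s-1) over [2**(3/4)/2, 1)
segment [1, 2**(3/4)*3**(1/4)/2) carries exp(-t**4/2); integrate it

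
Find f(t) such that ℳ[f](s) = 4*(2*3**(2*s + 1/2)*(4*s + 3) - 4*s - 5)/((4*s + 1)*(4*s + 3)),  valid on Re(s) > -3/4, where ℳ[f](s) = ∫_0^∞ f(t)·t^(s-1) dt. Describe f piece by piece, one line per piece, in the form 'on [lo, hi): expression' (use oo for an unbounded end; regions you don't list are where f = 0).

undo the power substitution: t**(3/2) on [0, 1); 2*sqrt(t) on [1, 3)
along the cuts 1, ℳ[f](s) splits into 2 integrals
piece [0, 1): integrate t**(3/4) against the kernel
piece [1, 9): integrate 2*t**(1/4) against the kernel

on [0, 1): t**(3/4)
on [1, 9): 2*t**(1/4)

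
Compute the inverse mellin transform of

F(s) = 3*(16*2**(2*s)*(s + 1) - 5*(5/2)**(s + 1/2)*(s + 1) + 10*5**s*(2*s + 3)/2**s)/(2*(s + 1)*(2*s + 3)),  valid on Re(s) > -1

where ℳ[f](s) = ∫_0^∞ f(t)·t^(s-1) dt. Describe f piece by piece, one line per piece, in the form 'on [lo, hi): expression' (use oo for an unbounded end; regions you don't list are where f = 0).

decompose at 5/2; ℳ[f](s) sums the 2 pieces' integrals
on [0, 5/2) integrate f = 6*t against the kernel
over [5/2, 4), the kernel integral of 3*t**(3/2)/2 enters the sum

on [0, 5/2): 6*t
on [5/2, 4): 3*t**(3/2)/2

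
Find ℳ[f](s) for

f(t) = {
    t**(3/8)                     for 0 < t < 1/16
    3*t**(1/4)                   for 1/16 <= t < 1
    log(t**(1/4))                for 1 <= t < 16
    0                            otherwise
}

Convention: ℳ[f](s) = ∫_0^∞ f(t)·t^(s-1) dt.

undo the power substitution: t**(3/4) on [0, 1/4); 3*sqrt(t) on [1/4, 1); log(sqrt(t)) on [1, 4)
invert the power substitution to get t**(3/2) on [0, 1/2); 3*t on [1/2, 1); log(t) on [1, 2)
decompose at 1/16, 1; ℳ[f](s) sums the 3 pieces' integrals
between 0 and 1/16 the integrand is t**(3/8)·t^(s-1)
between 1/16 and 1 the integrand is 3*t**(1/4)·t^(s-1)
∫ log(t**(1/4))·t^(s-1) over [1, 16)

2**(-4*s - 2)*(16**s*(4*s + 1)*(8*s + 3) + 2**(4*s + 4)*s**2*(24*s + 9) + 4*256**s*s*(4*s + 1)*(8*s + 3)*log(2) - 256**s*(4*s + 1)*(8*s + 3) + s**2*(-192*s - 72) + sqrt(2)*s**2*(32*s + 8))/(s**2*(4*s + 1)*(8*s + 3))
  Re(s) > -3/8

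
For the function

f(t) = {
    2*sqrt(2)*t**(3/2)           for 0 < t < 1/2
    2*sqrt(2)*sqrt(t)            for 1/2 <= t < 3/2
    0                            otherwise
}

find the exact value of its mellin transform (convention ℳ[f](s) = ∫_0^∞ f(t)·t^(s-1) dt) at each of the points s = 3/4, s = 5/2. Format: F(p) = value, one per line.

F(3/4) = -26*2**(1/4)/45 + 12*6**(1/4)/5
F(5/2) = 211*sqrt(2)/96

undo the common scale on t: t**(3/2) on [0, 1); 2*sqrt(t) on [1, 3)
integrate the 2 segments split at 1/2, then add the results
segment 0 to 1/2 holds 2*sqrt(2)*t**(3/2); add its integral
[1/2, 3/2) adds the kernel integral of 2*sqrt(2)*sqrt(t)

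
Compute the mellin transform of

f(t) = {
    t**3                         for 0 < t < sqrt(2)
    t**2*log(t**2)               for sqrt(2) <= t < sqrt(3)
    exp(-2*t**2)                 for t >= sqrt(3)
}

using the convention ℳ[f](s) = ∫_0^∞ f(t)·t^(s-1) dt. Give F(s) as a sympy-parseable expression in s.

peel off the power substitution: t**(3/2) on [0, 2); t*log(t) on [2, 3); exp(-2*t) on [3, ∞)
the 3 pieces separated at sqrt(2), sqrt(3) each add one integral
segment [0, sqrt(2)) carries t**3; integrate it
the [sqrt(2), sqrt(3)) slice contributes ∫ t**2*log(t**2)·t^(s-1) dt
[sqrt(3), ∞) adds the kernel integral of exp(-2*t**2)

(-12**(s/2)*s*(s + 3)*log(2) - 2*12**(s/2)*(s + 3)*log(2) + 2*12**(s/2)*(s + 3) + 4*12**(s/2)*sqrt(2)*(s**2/4 + s + 1) + 3*18**(s/2)*s*(s + 3)*log(3)/2 - 3*18**(s/2)*(s + 3) + 3*18**(s/2)*(s + 3)*log(3) + 3**(s/2)*(s + 3)*(s**2/4 + s + 1)*uppergamma(s/2, 6))/(2*6**(s/2)*(s + 3)*(s**2/4 + s + 1))
  Re(s) > -3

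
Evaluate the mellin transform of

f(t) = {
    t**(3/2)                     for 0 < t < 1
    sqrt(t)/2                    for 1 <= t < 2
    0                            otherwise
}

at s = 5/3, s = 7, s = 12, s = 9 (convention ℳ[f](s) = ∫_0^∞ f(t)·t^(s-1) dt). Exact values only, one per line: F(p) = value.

the shared t-power comes off first: t on [0, 1); 1/2 on [1, 2)
summing 2 kernel integrals split by 1 yields ℳ[f](s)
the [0, 1) slice contributes ∫ t**(3/2)·t^(s-1) dt
piece [1, 2): integrate sqrt(t)/2 against the kernel

F(5/3) = 21/247 + 12*2**(1/6)/13
F(7) = 13/255 + 128*sqrt(2)/15
F(12) = 23/675 + 4096*sqrt(2)/25
F(9) = 17/399 + 512*sqrt(2)/19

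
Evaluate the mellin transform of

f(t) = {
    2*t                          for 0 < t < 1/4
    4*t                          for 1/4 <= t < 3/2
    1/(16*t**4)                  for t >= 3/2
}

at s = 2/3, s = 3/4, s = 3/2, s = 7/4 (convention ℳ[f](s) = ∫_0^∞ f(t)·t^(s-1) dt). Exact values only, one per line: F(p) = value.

F(2/3) = 2**(2/3)*(-81 + 973*6**(2/3))/1080
F(3/4) = sqrt(2)*(-1053 + 12650*6**(3/4))/14742
F(3/2) = -1/40 + 487*sqrt(6)/270
F(7/4) = sqrt(2)*(-243 + 17540*6**(3/4))/21384

strip the common scale on t: t on [0, 1/2); 2*t on [1/2, 3); t**(-4) on [3, ∞)
treat the 3 regions marked off by 1/4, 3/2 separately and sum
on [0, 1/4): add ∫ 2*t·t^(s-1) dt
over [1/4, 3/2), the kernel integral of 4*t enters the sum
∫ 1/(16*t**4)·t^(s-1) over [3/2, ∞)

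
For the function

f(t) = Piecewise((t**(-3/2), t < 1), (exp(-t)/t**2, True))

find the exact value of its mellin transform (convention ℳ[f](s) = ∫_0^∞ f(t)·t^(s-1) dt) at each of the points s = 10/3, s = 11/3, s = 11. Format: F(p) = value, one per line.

strip the shared t-power: 1/sqrt(t) on [0, 1); exp(-t)/t on [1, ∞)
strip the shared t-power: sqrt(t) on [0, 1); exp(-t) on [1, ∞)
slice at 1, transform all 2 pieces, and sum them
∫ t**(-3/2)·t^(s-1) over [0, 1)
on [1, ∞): add ∫ exp(-t)/t**2·t^(s-1) dt

F(10/3) = uppergamma(4/3, 1) + 6/11
F(11/3) = 6/13 + uppergamma(5/3, 1)
F(11) = 2/19 + 109601*exp(-1)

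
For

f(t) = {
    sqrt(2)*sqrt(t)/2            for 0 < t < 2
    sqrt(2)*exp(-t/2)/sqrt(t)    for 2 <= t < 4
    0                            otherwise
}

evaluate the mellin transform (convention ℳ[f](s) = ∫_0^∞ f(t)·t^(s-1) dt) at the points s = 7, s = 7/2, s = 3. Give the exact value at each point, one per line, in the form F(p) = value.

F(7) = -182076*sqrt(2)*exp(-2) - 20790*sqrt(pi)*erfc(sqrt(2)) + 256/15 + 20790*sqrt(pi)*erfc(1) + 84388*exp(-1)
F(7/2) = 2*sqrt(2)*(-40 + exp(2) + 20*E)*exp(-2)
F(3) = -28*sqrt(2)*exp(-2) - 6*sqrt(pi)*erfc(sqrt(2)) + 6*sqrt(pi)*erfc(1) + 16/7 + 20*exp(-1)

back out the common scale on t: sqrt(t) on [0, 1); exp(-t)/sqrt(t) on [1, 2)
peel off the shared t-power: t**(3/2) on [0, 1); sqrt(t)*exp(-t) on [1, 2)
undo the shared t-power: t on [0, 1); exp(-t) on [1, 2)
treat the 2 regions marked off by 2 separately and sum
on [0, 2): add ∫ sqrt(2)*sqrt(t)/2·t^(s-1) dt
∫ sqrt(2)*exp(-t/2)/sqrt(t)·t^(s-1) over [2, 4)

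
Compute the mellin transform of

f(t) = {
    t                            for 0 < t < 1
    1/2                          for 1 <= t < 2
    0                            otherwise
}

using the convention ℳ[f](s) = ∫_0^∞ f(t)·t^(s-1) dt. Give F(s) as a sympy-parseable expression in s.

(2**s*(s + 1) + s - 1)/(2*s*(s + 1))
  Re(s) > -1

split f at 1: ℳ[f](s) collects 2 kernel integrals
piece [0, 1): integrate t against the kernel
on [1, 2): add ∫ 1/2·t^(s-1) dt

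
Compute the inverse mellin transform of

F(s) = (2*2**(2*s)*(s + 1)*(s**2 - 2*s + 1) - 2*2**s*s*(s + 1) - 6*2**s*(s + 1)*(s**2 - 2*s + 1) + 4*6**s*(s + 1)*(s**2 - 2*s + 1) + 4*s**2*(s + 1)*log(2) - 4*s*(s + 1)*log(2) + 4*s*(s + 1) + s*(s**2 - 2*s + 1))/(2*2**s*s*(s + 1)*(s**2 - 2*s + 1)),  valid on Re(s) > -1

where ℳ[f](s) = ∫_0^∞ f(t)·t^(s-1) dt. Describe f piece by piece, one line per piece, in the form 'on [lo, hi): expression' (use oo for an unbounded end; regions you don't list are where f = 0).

on [0, 1/2): t
on [1/2, 1): log(t)/t
on [1, 2): 3
on [2, 3): 2

integrate the 4 segments split at 1/2, 1, 2, then add the results
piece [0, 1/2): integrate t against the kernel
on [1/2, 1): add ∫ log(t)/t·t^(s-1) dt
piece [1, 2): integrate 3 against the kernel
segment 2 to 3 holds 2; add its integral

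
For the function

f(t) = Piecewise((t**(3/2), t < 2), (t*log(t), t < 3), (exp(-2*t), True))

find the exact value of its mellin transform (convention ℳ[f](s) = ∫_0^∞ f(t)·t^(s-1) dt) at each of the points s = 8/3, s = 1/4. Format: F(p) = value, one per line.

F(8/3) = -243*3**(2/3)/121 - 24*2**(2/3)*log(2)/11 + 2**(1/3)*uppergamma(8/3, 6)/8 + 72*2**(2/3)/121 + 96*2**(1/6)/25 + 81*3**(2/3)*log(3)/11
F(1/4) = -48*3**(1/4)/25 - 8*2**(1/4)*log(2)/5 + 2**(3/4)*uppergamma(1/4, 6)/2 + 32*2**(1/4)/25 + 8*2**(3/4)/7 + 12*3**(1/4)*log(3)/5

along the cuts 2, 3, ℳ[f](s) splits into 3 integrals
segment [0, 2) carries t**(3/2); integrate it
the [2, 3) slice contributes ∫ t*log(t)·t^(s-1) dt
∫ over [3, ∞) of exp(-2*t)·t^(s-1) joins the sum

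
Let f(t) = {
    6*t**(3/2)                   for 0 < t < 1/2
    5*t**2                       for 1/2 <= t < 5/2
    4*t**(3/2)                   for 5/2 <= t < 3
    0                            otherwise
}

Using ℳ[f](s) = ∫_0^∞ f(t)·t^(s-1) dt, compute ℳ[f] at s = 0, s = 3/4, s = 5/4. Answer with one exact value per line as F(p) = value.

along the cuts 1/2, 5/2, ℳ[f](s) splits into 3 integrals
∫ over [0, 1/2) of 6*t**(3/2)·t^(s-1) joins the sum
∫ 5*t**2·t^(s-1) over [1/2, 5/2)
the [5/2, 3) slice contributes ∫ 4*t**(3/2)·t^(s-1) dt

F(0) = -10*sqrt(10)/3 + sqrt(2) + 8*sqrt(3) + 15
F(3/4) = -50*2**(3/4)*5**(1/4)/9 - 5*2**(1/4)/22 + 2**(3/4)/3 + 16*3**(1/4) + 125*2**(1/4)*5**(3/4)/22
F(5/4) = -50*2**(1/4)*5**(3/4)/11 - 5*2**(3/4)/52 + 3*2**(1/4)/11 + 144*3**(3/4)/11 + 625*2**(3/4)*5**(1/4)/52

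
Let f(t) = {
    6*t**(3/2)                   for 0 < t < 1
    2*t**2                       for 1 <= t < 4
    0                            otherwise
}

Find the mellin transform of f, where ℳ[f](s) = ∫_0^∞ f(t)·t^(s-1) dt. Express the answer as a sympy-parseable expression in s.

2*(4**(s + 2)*(2*s + 3) + 4*s + 9)/((s + 2)*(2*s + 3))
  Re(s) > -3/2

the 2 pieces separated at 1 each add one integral
∫ over [0, 1) of 6*t**(3/2)·t^(s-1) joins the sum
on [1, 4): add ∫ 2*t**2·t^(s-1) dt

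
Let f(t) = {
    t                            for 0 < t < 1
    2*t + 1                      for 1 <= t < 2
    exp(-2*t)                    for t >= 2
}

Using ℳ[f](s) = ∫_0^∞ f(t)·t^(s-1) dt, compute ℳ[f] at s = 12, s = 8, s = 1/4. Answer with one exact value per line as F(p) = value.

split f at 1, 2: ℳ[f](s) collects 3 kernel integrals
segment 0 to 1 holds t; add its integral
the [1, 2) slice contributes ∫ (2*t + 1)·t^(s-1) dt
the [2, ∞) slice contributes ∫ exp(-2*t)·t^(s-1) dt

F(12) = 83277/52 + 8505425*exp(-4)/16
F(8) = 16319*exp(-4)/16 + 3493/24
F(1/4) = -24/5 + 2**(3/4)*uppergamma(1/4, 4)/2 + 36*2**(1/4)/5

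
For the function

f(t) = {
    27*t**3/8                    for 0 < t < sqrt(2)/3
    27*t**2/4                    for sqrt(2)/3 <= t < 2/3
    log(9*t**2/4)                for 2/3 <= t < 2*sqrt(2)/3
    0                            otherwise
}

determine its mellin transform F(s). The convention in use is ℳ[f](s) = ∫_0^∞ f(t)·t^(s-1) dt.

peel off the common scale on t: t**3 on [0, sqrt(2)/2); 3*t**2 on [sqrt(2)/2, 1); log(t**2) on [1, sqrt(2))
the power substitution comes off first: t**(3/2) on [0, 1/2); 3*t on [1/2, 1); log(t) on [1, 2)
treat the 3 regions marked off by sqrt(2)/3, 2/3 separately and sum
for t in [0, sqrt(2)/3): the term is ∫ 27*t**3/8·t^(s-1)
between sqrt(2)/3 and 2/3 the integrand is 27*t**2/4·t^(s-1)
on [2/3, 2*sqrt(2)/3) integrate f = log(9*t**2/4) against the kernel

2**(s/2)*(12*2**(s/2)*s**2*(s + 3) + 8*2**(s/2)*(s + 2)*(s + 3) + 4*2**s*s*(s + 2)*(s + 3)*log(2) - 8*2**s*(s + 2)*(s + 3) + sqrt(2)*s**2*(s + 2) - 6*s**2*(s + 3))/(4*3**s*s**2*(s + 2)*(s + 3))
  Re(s) > -3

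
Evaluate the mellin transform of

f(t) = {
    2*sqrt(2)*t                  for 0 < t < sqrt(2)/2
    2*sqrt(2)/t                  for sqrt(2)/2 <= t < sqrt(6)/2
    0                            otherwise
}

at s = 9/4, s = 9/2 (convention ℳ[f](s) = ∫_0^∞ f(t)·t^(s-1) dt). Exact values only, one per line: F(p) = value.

F(9/4) = 2*2**(7/8)*(-21 + 26*3**(5/8))/65
F(9/2) = -15*2**(3/4)/154 + 3*6**(3/4)/7

remove the power substitution first: 2*sqrt(2)*sqrt(t) on [0, 1/2); 2*sqrt(2)/sqrt(t) on [1/2, 3/2)
undo the shared t-power: 2*sqrt(2)*t**(3/2) on [0, 1/2); 2*sqrt(2)*sqrt(t) on [1/2, 3/2)
the common scale on t comes off first: t**(3/2) on [0, 1); 2*sqrt(t) on [1, 3)
f breaks at sqrt(2)/2 into 2 integrals to sum
segment [0, sqrt(2)/2) carries 2*sqrt(2)*t; integrate it
for t in [sqrt(2)/2, sqrt(6)/2): the term is ∫ 2*sqrt(2)/t·t^(s-1)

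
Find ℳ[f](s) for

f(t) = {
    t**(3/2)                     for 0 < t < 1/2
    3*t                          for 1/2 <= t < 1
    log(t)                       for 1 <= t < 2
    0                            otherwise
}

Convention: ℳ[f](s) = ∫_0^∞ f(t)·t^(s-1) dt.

breakpoints 1/2, 1: one integral from each of the 3 segments
on [0, 1/2) integrate f = t**(3/2) against the kernel
on [1/2, 1) integrate f = 3*t against the kernel
segment 1 to 2 holds log(t); add its integral

(-2*2**(2*s)*(s + 1)*(2*s + 3) + 6*2**s*s**2*(2*s + 3) + 2*2**s*(s + 1)*(2*s + 3) + 4**s*s*(s + 1)*(2*s + 3)*log(4) + sqrt(2)*s**2*(s + 1) - 3*s**2*(2*s + 3))/(2*2**s*s**2*(s + 1)*(2*s + 3))
  Re(s) > -3/2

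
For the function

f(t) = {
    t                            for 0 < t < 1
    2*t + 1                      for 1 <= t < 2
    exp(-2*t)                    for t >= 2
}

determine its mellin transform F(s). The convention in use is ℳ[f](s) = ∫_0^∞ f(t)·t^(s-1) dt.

breakpoints 1, 2: one integral from each of the 3 segments
on [0, 1): add ∫ t·t^(s-1) dt
between 1 and 2 the integrand is (2*t + 1)·t^(s-1)
on [2, ∞): add ∫ exp(-2*t)·t^(s-1) dt

(2**s*s*(s + 1)*uppergamma(s, 4) - 2*4**s*s - 4**s + 5*8**s*s + 8**s)/(4**s*s*(s + 1))
  Re(s) > -1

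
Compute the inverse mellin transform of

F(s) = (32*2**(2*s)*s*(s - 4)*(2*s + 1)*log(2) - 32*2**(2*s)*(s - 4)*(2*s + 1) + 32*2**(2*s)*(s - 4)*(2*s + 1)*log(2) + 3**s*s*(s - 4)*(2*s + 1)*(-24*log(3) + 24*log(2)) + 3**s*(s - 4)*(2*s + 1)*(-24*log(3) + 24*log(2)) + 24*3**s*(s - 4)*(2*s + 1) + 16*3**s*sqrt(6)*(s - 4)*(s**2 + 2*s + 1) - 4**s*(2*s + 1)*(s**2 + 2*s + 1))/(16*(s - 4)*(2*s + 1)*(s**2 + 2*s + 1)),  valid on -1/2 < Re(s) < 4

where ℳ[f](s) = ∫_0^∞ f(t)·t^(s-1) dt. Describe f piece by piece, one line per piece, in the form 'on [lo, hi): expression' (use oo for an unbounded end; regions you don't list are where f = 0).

invert the common scale on t to get sqrt(t) on [0, 3/2); t*log(t) on [3/2, 2); t**(-4) on [2, ∞)
f breaks at 3, 4 into 3 integrals to sum
the [0, 3) slice contributes ∫ sqrt(2)*sqrt(t)/2·t^(s-1) dt
∫ over [3, 4) of t*log(t/2)/2·t^(s-1) joins the sum
on [4, ∞) integrate f = 16/t**4 against the kernel

on [0, 3): sqrt(2)*sqrt(t)/2
on [3, 4): t*log(t/2)/2
on [4, oo): 16/t**4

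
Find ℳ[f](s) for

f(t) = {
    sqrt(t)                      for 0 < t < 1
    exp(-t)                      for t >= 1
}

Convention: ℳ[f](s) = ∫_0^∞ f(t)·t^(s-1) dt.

linearity at 1 turns ℳ[f](s) into 2 summed integrals
∫ sqrt(t)·t^(s-1) over [0, 1)
piece [1, ∞): integrate exp(-t) against the kernel

((2*s + 1)*uppergamma(s, 1) + 2)/(2*s + 1)
  Re(s) > -1/2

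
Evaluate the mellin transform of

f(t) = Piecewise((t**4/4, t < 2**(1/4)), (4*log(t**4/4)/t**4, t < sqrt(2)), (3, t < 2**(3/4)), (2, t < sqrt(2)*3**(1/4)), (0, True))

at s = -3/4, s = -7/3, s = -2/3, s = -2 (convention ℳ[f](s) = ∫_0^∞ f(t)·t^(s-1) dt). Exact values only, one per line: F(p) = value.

F(-3/4) = 2**(13/16)*(-9386*6**(13/16) - 14079*2**(5/8) - 8892*log(2) + 10737 + 40365*2**(13/16))/42237
F(-7/3) = 2**(5/12)*(-7220*6**(5/12) - 15960*log(2) - 5415*2**(5/6) + 25242 + 29970*2**(5/12))/101080
F(-2/3) = 2**(5/6)*(-490*6**(5/6) - 735*2**(2/3) - 420*log(2) + 507 + 2115*2**(5/6))/1960
F(-2) = sqrt(2)*(-6*sqrt(6) - 12*log(2) + 8 + 25*sqrt(2))/72

remove the power substitution first: t**2/4 on [0, sqrt(2)); 4*log(t**2/4)/t**2 on [sqrt(2), 2); 3 on [2, 2*sqrt(2)); …
invert the common scale on t to get t**2 on [0, sqrt(2)/2); log(t**2)/t**2 on [sqrt(2)/2, 1); 3 on [1, sqrt(2)); …
invert the power substitution to get t on [0, 1/2); log(t)/t on [1/2, 1); 3 on [1, 2); …
summing 4 kernel integrals split by 2**(1/4), sqrt(2), 2**(3/4) yields ℳ[f](s)
the [0, 2**(1/4)) slice contributes ∫ t**4/4·t^(s-1) dt
segment 2**(1/4) to sqrt(2) holds 4*log(t**4/4)/t**4; add its integral
over [sqrt(2), 2**(3/4)), the kernel integral of 3 enters the sum
piece [2**(3/4), sqrt(2)*3**(1/4)): integrate 2 against the kernel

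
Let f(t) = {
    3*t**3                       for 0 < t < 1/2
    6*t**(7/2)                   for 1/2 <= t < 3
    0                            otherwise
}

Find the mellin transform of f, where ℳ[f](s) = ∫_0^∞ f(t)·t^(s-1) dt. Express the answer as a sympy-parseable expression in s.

3*(-2*2**(1/2 - s)*(s + 3) + 864*3**(s + 1/2)*(s + 3) + (2*s + 7)/2**s)/(8*(s + 3)*(2*s + 7))
  Re(s) > -3

breakpoints 1/2: one integral from each of the 2 segments
between 0 and 1/2 the integrand is 3*t**3·t^(s-1)
segment [1/2, 3) carries 6*t**(7/2); integrate it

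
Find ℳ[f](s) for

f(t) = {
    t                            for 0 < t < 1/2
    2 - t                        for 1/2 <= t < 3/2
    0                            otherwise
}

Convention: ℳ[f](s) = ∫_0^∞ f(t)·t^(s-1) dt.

linearity at 1/2 turns ℳ[f](s) into 2 summed integrals
segment 0 to 1/2 holds t; add its integral
[1/2, 3/2) adds the kernel integral of (2 - t)

(3**s*s + 4*3**s - 2*s - 4)/(2*2**s*s*(s + 1))
  Re(s) > -1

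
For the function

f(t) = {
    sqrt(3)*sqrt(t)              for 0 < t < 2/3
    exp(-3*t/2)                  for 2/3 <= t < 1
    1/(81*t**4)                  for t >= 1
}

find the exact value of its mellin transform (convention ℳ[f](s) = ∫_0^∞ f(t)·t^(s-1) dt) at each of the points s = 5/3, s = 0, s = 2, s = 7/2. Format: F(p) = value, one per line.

F(5/3) = 3**(1/3)*(-1638*2**(2/3)*uppergamma(5/3, 3/2) + 13*3**(2/3) + 1638*2**(2/3)*uppergamma(5/3, 1) + 1512*2**(1/6))/7371
F(0) = Ei(-3/2) + 1/324 - Ei(-1) + 2*sqrt(2)
F(2) = -10*exp(-3/2)/9 + 1/162 + 8*sqrt(2)/45 + 8*exp(-1)/9
F(7/2) = -26*exp(-3/2)/9 - 5*sqrt(6)*sqrt(pi)*erfc(sqrt(6)/2)/27 + 2/81 + 4*sqrt(3)/81 + 5*sqrt(6)*sqrt(pi)*erfc(1)/27 + 58*sqrt(6)*exp(-1)/81

peel off the common scale on t: sqrt(t) on [0, 2); exp(-t/2) on [2, 3); t**(-4) on [3, ∞)
along the cuts 2/3, 1, ℳ[f](s) splits into 3 integrals
the [0, 2/3) slice contributes ∫ sqrt(3)*sqrt(t)·t^(s-1) dt
∫ exp(-3*t/2)·t^(s-1) over [2/3, 1)
∫ 1/(81*t**4)·t^(s-1) over [1, ∞)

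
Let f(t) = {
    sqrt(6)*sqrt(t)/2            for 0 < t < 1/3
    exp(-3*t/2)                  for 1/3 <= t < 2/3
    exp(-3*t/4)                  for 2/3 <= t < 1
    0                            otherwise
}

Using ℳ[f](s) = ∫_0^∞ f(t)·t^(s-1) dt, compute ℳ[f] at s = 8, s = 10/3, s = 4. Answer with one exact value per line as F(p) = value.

invert the common scale on t to get sqrt(t) on [0, 1/2); exp(-t) on [1/2, 1); exp(-t/2) on [1, 3/2)
summing 3 kernel integrals split by 1/3, 2/3 yields ℳ[f](s)
the [0, 1/3) slice contributes ∫ sqrt(6)*sqrt(t)/2·t^(s-1) dt
segment [1/3, 2/3) carries exp(-3*t/2); integrate it
piece [2/3, 1): integrate exp(-3*t/4) against the kernel

F(8) = -77694140*exp(-3/4)/729 - 3507200*exp(-1)/6561 + sqrt(2)/111537 + 182234074*exp(-1/2)/2187
F(10/3) = 3**(2/3)*(-1472*2**(2/3)*uppergamma(10/3, 3/4) - 184*2**(1/3)*uppergamma(10/3, 1) + 3*sqrt(2) + 184*2**(1/3)*uppergamma(10/3, 1/2) + 1472*2**(2/3)*uppergamma(10/3, 1/2))/1863
F(4) = -1076*exp(-3/4)/27 - 256*exp(-1)/81 + sqrt(2)/729 + 2686*exp(-1/2)/81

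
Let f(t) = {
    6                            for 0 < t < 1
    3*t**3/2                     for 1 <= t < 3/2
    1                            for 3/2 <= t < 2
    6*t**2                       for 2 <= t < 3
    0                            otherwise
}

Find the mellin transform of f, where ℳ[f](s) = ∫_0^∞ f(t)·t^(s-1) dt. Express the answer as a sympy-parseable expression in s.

linearity at 1, 3/2, 2 turns ℳ[f](s) into 4 summed integrals
[0, 1) adds the kernel integral of 6
between 1 and 3/2 the integrand is 3*t**3/2·t^(s-1)
on [3/2, 2) integrate f = 1 against the kernel
∫ over [2, 3) of 6*t**2·t^(s-1) joins the sum

(2**s*(-384*2**s*s*(s + 3) + 16*2**s*(s + 2)*(s + 3) + 864*3**s*s*(s + 3) - 24*s*(s + 2) + 96*(s + 2)*(s + 3) + 81*3**s*s*(s + 2)/2**s) - 16*3**s*(s + 2)*(s + 3))/(16*2**s*s*(s + 2)*(s + 3))
  Re(s) > 0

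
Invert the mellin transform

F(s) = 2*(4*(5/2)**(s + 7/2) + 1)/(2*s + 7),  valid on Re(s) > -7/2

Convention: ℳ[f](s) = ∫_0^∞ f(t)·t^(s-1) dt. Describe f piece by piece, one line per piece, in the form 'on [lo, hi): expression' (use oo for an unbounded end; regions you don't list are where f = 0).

on [0, 1): 5*t**(7/2)
on [1, 5/2): 4*t**(7/2)

breakpoints 1: one integral from each of the 2 segments
segment 0 to 1 holds 5*t**(7/2); add its integral
over [1, 5/2), the kernel integral of 4*t**(7/2) enters the sum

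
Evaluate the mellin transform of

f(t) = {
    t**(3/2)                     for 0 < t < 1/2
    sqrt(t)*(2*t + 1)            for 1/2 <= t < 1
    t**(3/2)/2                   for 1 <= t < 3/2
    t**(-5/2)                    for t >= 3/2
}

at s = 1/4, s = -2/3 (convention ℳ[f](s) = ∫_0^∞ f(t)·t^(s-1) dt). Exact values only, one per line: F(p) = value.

F(1/4) = 2**(1/4)*(-2754 + 953*3**(3/4) + 3726*2**(3/4))/3402
F(-2/3) = 2**(1/6)*(-10773*2**(5/6) + 1699*3**(5/6) + 27702)/5130

the shared t-power comes off first: t on [0, 1/2); 2*t + 1 on [1/2, 1); t/2 on [1, 3/2); …
the 4 pieces separated at 1/2, 1, 3/2 each add one integral
between 0 and 1/2 the integrand is t**(3/2)·t^(s-1)
segment 1/2 to 1 holds sqrt(t)*(2*t + 1); add its integral
on [1, 3/2): add ∫ t**(3/2)/2·t^(s-1) dt
over [3/2, ∞), the kernel integral of t**(-5/2) enters the sum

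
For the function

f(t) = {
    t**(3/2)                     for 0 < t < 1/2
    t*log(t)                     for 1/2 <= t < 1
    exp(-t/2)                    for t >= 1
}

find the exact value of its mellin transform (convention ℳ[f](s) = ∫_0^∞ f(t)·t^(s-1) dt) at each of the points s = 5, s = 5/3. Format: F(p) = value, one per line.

f breaks at 1/2, 1 into 3 integrals to sum
between 0 and 1/2 the integrand is t**(3/2)·t^(s-1)
the [1/2, 1) slice contributes ∫ t*log(t)·t^(s-1) dt
the [1, ∞) slice contributes ∫ exp(-t/2)·t^(s-1) dt

F(5) = -7/256 + sqrt(2)/832 + log(2)/384 + 1266*exp(-1/2)
F(5/3) = 2**(1/3)*(-684*2**(2/3) + 171 + 192*sqrt(2) + 456*log(2) + 19456*2**(1/3)*uppergamma(5/3, 1/2))/9728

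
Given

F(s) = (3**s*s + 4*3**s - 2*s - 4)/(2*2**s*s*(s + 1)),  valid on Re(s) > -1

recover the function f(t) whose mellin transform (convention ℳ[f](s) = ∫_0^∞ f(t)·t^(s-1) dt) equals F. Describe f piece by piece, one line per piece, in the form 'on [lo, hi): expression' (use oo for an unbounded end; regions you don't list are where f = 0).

on [0, 1/2): t
on [1/2, 3/2): 2 - t

slice at 1/2, transform all 2 pieces, and sum them
the [0, 1/2) slice contributes ∫ t·t^(s-1) dt
segment 1/2 to 3/2 holds (2 - t); add its integral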